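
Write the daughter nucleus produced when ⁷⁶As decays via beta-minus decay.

Beta-minus decay: mass number changes by +0, atomic number by +1.
A: 76 = 76; Z: 33 + 1 = 34.
Z = 34 is selenium, so the daughter is ⁷⁶Se.

Se-76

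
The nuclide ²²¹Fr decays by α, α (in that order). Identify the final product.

Bi-213

Start: (A, Z) = (221, 87).
After α: (217, 85).
After α: (213, 83).
Z = 83 is bismuth.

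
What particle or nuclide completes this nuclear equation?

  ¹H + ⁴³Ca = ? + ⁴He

Conserve mass number: 1 + 43 = A + 4, so A = 40.
Conserve atomic number: 1 + 20 = Z + 2, so Z = 19.
Z = 19 is potassium, so the species is ⁴⁰K.

K-40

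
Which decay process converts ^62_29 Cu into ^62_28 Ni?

ΔA = 62 − 62 = 0; ΔZ = 28 − 29 = -1.
A is unchanged and Z drops by 1 — a proton has become a neutron (β⁺ emission or electron capture).

beta-plus decay or electron capture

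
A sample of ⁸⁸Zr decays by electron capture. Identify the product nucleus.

Electron capture: mass number changes by +0, atomic number by -1.
A: 88 = 88; Z: 40 − 1 = 39.
Z = 39 is yttrium, so the daughter is ⁸⁸Y.

Y-88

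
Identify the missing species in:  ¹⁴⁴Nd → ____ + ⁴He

Conserve mass number: 144 = A + 4, so A = 140.
Conserve atomic number: 60 = Z + 2, so Z = 58.
Z = 58 is cerium, so the species is ¹⁴⁰Ce.

Ce-140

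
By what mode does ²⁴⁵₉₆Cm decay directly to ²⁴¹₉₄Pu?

ΔA = 241 − 245 = -4; ΔZ = 94 − 96 = -2.
A drops by 4 and Z drops by 2 — the signature of alpha emission.

alpha decay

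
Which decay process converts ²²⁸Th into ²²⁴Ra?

ΔA = 224 − 228 = -4; ΔZ = 88 − 90 = -2.
A drops by 4 and Z drops by 2 — the signature of alpha emission.

alpha decay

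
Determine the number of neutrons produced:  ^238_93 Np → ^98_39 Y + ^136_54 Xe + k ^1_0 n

Conserve mass number: 238 = 98 + 136 + k, so k = 238 − 234 = 4.
Check atomic number: 93 = 39 + 54 + 0 = 93. ✓

4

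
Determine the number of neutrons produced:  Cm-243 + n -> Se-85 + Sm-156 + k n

Conserve mass number: 244 = 85 + 156 + k, so k = 244 − 241 = 3.
Check atomic number: 96 = 34 + 62 + 0 = 96. ✓

3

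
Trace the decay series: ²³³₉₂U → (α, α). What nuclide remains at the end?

Ra-225

Start: (A, Z) = (233, 92).
After α: (229, 90).
After α: (225, 88).
Z = 88 is radium.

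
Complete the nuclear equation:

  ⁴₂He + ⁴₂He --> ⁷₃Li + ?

Conserve mass number: 4 + 4 = 7 + A, so A = 1.
Conserve atomic number: 2 + 2 = 3 + Z, so Z = 1.
A = 1 and Z = 1 is ¹₁H — a proton.

proton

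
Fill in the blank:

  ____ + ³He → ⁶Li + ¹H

alpha particle

Conserve mass number: A + 3 = 6 + 1, so A = 4.
Conserve atomic number: Z + 2 = 3 + 1, so Z = 2.
A = 4 and Z = 2 is ⁴He — an alpha particle.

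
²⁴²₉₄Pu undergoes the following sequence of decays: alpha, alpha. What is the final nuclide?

Start: (A, Z) = (242, 94).
After α: (238, 92).
After α: (234, 90).
Z = 90 is thorium.

Th-234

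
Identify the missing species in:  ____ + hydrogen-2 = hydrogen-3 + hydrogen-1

deuteron

Conserve mass number: A + 2 = 3 + 1, so A = 2.
Conserve atomic number: Z + 1 = 1 + 1, so Z = 1.
A = 2 and Z = 1 is hydrogen-2 — a deuteron.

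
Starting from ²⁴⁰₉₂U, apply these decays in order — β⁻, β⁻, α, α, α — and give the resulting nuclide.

Start: (A, Z) = (240, 92).
After β⁻: (240, 93).
After β⁻: (240, 94).
After α: (236, 92).
After α: (232, 90).
After α: (228, 88).
Z = 88 is radium.

Ra-228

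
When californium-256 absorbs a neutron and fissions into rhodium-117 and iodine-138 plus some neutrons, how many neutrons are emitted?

2

Conserve mass number: 257 = 117 + 138 + k, so k = 257 − 255 = 2.
Check atomic number: 98 = 45 + 53 + 0 = 98. ✓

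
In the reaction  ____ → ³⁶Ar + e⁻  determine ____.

Conserve mass number: A = 36 + 0, so A = 36.
Conserve atomic number: Z = 18 − 1, so Z = 17.
Z = 17 is chlorine, so the species is ³⁶Cl.

Cl-36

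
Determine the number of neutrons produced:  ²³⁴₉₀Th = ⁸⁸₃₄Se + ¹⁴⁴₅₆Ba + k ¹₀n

Conserve mass number: 234 = 88 + 144 + k, so k = 234 − 232 = 2.
Check atomic number: 90 = 34 + 56 + 0 = 90. ✓

2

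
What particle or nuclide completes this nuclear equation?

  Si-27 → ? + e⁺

Al-27

Conserve mass number: 27 = A + 0, so A = 27.
Conserve atomic number: 14 = Z + 1, so Z = 13.
Z = 13 is aluminium, so the species is Al-27.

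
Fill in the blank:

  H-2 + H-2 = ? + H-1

H-3

Conserve mass number: 2 + 2 = A + 1, so A = 3.
Conserve atomic number: 1 + 1 = Z + 1, so Z = 1.
A = 3 and Z = 1 is H-3 — a triton.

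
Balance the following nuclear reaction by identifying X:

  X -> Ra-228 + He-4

Th-232

Conserve mass number: A = 228 + 4, so A = 232.
Conserve atomic number: Z = 88 + 2, so Z = 90.
Z = 90 is thorium, so the species is Th-232.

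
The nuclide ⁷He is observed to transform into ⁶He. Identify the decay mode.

ΔA = 6 − 7 = -1; ΔZ = 2 − 2 = +0.
A drops by 1 with Z unchanged — a neutron was emitted.

neutron emission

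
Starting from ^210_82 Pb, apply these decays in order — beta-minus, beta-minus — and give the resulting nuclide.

Start: (A, Z) = (210, 82).
After β⁻: (210, 83).
After β⁻: (210, 84).
Z = 84 is polonium.

Po-210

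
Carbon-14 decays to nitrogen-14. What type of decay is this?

ΔA = 14 − 14 = 0; ΔZ = 7 − 6 = +1.
A is unchanged and Z rises by 1 — a neutron has become a proton (β⁻ decay).

beta-minus decay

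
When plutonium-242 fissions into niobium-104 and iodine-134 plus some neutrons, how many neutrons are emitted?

Conserve mass number: 242 = 104 + 134 + k, so k = 242 − 238 = 4.
Check atomic number: 94 = 41 + 53 + 0 = 94. ✓

4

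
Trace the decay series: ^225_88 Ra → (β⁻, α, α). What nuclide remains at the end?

Start: (A, Z) = (225, 88).
After β⁻: (225, 89).
After α: (221, 87).
After α: (217, 85).
Z = 85 is astatine.

At-217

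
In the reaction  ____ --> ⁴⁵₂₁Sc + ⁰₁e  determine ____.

Ti-45

Conserve mass number: A = 45 + 0, so A = 45.
Conserve atomic number: Z = 21 + 1, so Z = 22.
Z = 22 is titanium, so the species is ⁴⁵₂₂Ti.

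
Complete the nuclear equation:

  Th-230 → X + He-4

Ra-226

Conserve mass number: 230 = A + 4, so A = 226.
Conserve atomic number: 90 = Z + 2, so Z = 88.
Z = 88 is radium, so the species is Ra-226.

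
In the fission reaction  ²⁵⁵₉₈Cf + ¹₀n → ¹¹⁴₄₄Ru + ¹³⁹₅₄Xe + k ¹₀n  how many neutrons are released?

3

Conserve mass number: 256 = 114 + 139 + k, so k = 256 − 253 = 3.
Check atomic number: 98 = 44 + 54 + 0 = 98. ✓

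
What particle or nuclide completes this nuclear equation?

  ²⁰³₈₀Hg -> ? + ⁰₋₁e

Conserve mass number: 203 = A + 0, so A = 203.
Conserve atomic number: 80 = Z − 1, so Z = 81.
Z = 81 is thallium, so the species is ²⁰³₈₁Tl.

Tl-203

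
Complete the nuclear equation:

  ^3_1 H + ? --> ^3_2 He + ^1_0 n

proton

Conserve mass number: 3 + A = 3 + 1, so A = 1.
Conserve atomic number: 1 + Z = 2 + 0, so Z = 1.
A = 1 and Z = 1 is ^1_1 H — a proton.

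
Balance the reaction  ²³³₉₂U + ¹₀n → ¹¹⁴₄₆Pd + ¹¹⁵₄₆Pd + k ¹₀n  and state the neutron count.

5

Conserve mass number: 234 = 114 + 115 + k, so k = 234 − 229 = 5.
Check atomic number: 92 = 46 + 46 + 0 = 92. ✓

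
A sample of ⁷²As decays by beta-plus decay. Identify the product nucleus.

Beta-plus decay: mass number changes by +0, atomic number by -1.
A: 72 = 72; Z: 33 − 1 = 32.
Z = 32 is germanium, so the daughter is ⁷²Ge.

Ge-72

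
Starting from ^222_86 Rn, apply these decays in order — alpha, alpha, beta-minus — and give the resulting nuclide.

Start: (A, Z) = (222, 86).
After α: (218, 84).
After α: (214, 82).
After β⁻: (214, 83).
Z = 83 is bismuth.

Bi-214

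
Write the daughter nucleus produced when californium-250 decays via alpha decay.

Cm-246

Alpha decay: mass number changes by -4, atomic number by -2.
A: 250 − 4 = 246; Z: 98 − 2 = 96.
Z = 96 is curium, so the daughter is curium-246.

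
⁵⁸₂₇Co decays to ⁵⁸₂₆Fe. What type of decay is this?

beta-plus decay or electron capture

ΔA = 58 − 58 = 0; ΔZ = 26 − 27 = -1.
A is unchanged and Z drops by 1 — a proton has become a neutron (β⁺ emission or electron capture).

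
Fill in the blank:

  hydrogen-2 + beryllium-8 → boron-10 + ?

gamma ray

Conserve mass number: 2 + 8 = 10 + A, so A = 0.
Conserve atomic number: 1 + 4 = 5 + Z, so Z = 0.
A = 0 and Z = 0 is γ — a gamma ray.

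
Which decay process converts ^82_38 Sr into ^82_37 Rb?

beta-plus decay or electron capture

ΔA = 82 − 82 = 0; ΔZ = 37 − 38 = -1.
A is unchanged and Z drops by 1 — a proton has become a neutron (β⁺ emission or electron capture).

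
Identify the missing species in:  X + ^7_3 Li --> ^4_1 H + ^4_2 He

neutron

Conserve mass number: A + 7 = 4 + 4, so A = 1.
Conserve atomic number: Z + 3 = 1 + 2, so Z = 0.
A = 1 and Z = 0 is ^1_0 n — a neutron.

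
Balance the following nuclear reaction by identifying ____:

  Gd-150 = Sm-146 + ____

alpha particle

Conserve mass number: 150 = 146 + A, so A = 4.
Conserve atomic number: 64 = 62 + Z, so Z = 2.
A = 4 and Z = 2 is He-4 — an alpha particle.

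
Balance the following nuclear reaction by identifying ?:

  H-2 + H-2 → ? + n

Conserve mass number: 2 + 2 = A + 1, so A = 3.
Conserve atomic number: 1 + 1 = Z + 0, so Z = 2.
Z = 2 is helium, so the species is He-3.

He-3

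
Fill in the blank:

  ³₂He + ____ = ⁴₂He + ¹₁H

deuteron

Conserve mass number: 3 + A = 4 + 1, so A = 2.
Conserve atomic number: 2 + Z = 2 + 1, so Z = 1.
A = 2 and Z = 1 is ²₁H — a deuteron.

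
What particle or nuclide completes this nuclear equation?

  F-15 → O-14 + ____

Conserve mass number: 15 = 14 + A, so A = 1.
Conserve atomic number: 9 = 8 + Z, so Z = 1.
A = 1 and Z = 1 is H-1 — a proton.

proton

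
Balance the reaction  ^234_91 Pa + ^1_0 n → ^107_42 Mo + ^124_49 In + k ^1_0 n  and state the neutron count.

Conserve mass number: 235 = 107 + 124 + k, so k = 235 − 231 = 4.
Check atomic number: 91 = 42 + 49 + 0 = 91. ✓

4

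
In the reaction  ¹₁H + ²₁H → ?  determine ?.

Conserve mass number: 1 + 2 = A, so A = 3.
Conserve atomic number: 1 + 1 = Z, so Z = 2.
Z = 2 is helium, so the species is ³₂He.

He-3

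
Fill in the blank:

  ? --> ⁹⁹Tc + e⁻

Conserve mass number: A = 99 + 0, so A = 99.
Conserve atomic number: Z = 43 − 1, so Z = 42.
Z = 42 is molybdenum, so the species is ⁹⁹Mo.

Mo-99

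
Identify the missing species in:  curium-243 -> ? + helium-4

Pu-239

Conserve mass number: 243 = A + 4, so A = 239.
Conserve atomic number: 96 = Z + 2, so Z = 94.
Z = 94 is plutonium, so the species is plutonium-239.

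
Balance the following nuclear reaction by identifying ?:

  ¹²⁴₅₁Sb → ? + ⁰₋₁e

Conserve mass number: 124 = A + 0, so A = 124.
Conserve atomic number: 51 = Z − 1, so Z = 52.
Z = 52 is tellurium, so the species is ¹²⁴₅₂Te.

Te-124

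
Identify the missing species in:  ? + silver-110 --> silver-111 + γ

neutron

Conserve mass number: A + 110 = 111 + 0, so A = 1.
Conserve atomic number: Z + 47 = 47 + 0, so Z = 0.
A = 1 and Z = 0 is neutron — a neutron.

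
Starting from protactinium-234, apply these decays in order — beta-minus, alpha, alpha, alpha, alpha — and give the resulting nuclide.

Start: (A, Z) = (234, 91).
After β⁻: (234, 92).
After α: (230, 90).
After α: (226, 88).
After α: (222, 86).
After α: (218, 84).
Z = 84 is polonium.

Po-218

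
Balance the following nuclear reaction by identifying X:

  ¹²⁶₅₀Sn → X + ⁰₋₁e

Sb-126

Conserve mass number: 126 = A + 0, so A = 126.
Conserve atomic number: 50 = Z − 1, so Z = 51.
Z = 51 is antimony, so the species is ¹²⁶₅₁Sb.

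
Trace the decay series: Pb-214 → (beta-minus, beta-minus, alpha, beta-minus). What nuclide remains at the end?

Start: (A, Z) = (214, 82).
After β⁻: (214, 83).
After β⁻: (214, 84).
After α: (210, 82).
After β⁻: (210, 83).
Z = 83 is bismuth.

Bi-210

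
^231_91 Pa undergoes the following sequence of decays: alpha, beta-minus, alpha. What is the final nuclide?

Ra-223

Start: (A, Z) = (231, 91).
After α: (227, 89).
After β⁻: (227, 90).
After α: (223, 88).
Z = 88 is radium.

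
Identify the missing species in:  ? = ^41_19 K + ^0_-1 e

Conserve mass number: A = 41 + 0, so A = 41.
Conserve atomic number: Z = 19 − 1, so Z = 18.
Z = 18 is argon, so the species is ^41_18 Ar.

Ar-41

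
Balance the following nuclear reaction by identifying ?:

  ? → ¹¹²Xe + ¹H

Cs-113

Conserve mass number: A = 112 + 1, so A = 113.
Conserve atomic number: Z = 54 + 1, so Z = 55.
Z = 55 is caesium, so the species is ¹¹³Cs.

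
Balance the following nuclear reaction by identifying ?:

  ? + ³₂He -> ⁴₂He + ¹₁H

deuteron

Conserve mass number: A + 3 = 4 + 1, so A = 2.
Conserve atomic number: Z + 2 = 2 + 1, so Z = 1.
A = 2 and Z = 1 is ²₁H — a deuteron.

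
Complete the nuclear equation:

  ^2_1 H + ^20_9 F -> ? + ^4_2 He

Conserve mass number: 2 + 20 = A + 4, so A = 18.
Conserve atomic number: 1 + 9 = Z + 2, so Z = 8.
Z = 8 is oxygen, so the species is ^18_8 O.

O-18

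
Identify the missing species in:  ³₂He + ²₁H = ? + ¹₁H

Conserve mass number: 3 + 2 = A + 1, so A = 4.
Conserve atomic number: 2 + 1 = Z + 1, so Z = 2.
A = 4 and Z = 2 is ⁴₂He — an alpha particle.

He-4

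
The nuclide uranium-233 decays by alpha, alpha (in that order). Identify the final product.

Start: (A, Z) = (233, 92).
After α: (229, 90).
After α: (225, 88).
Z = 88 is radium.

Ra-225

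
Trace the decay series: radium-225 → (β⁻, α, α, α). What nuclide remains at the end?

Bi-213

Start: (A, Z) = (225, 88).
After β⁻: (225, 89).
After α: (221, 87).
After α: (217, 85).
After α: (213, 83).
Z = 83 is bismuth.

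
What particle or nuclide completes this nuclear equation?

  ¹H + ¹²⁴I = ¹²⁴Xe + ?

Conserve mass number: 1 + 124 = 124 + A, so A = 1.
Conserve atomic number: 1 + 53 = 54 + Z, so Z = 0.
A = 1 and Z = 0 is ¹n — a neutron.

neutron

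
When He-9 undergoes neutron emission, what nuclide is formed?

He-8

Neutron emission: mass number changes by -1, atomic number by +0.
A: 9 − 1 = 8; Z: 2 = 2.
Z = 2 is helium, so the daughter is He-8.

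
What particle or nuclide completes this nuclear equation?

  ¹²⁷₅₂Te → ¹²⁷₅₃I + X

Conserve mass number: 127 = 127 + A, so A = 0.
Conserve atomic number: 52 = 53 + Z, so Z = -1.
A = 0 and Z = -1 is ⁰₋₁e — a beta-minus particle.

beta-minus particle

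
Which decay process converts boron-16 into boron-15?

ΔA = 15 − 16 = -1; ΔZ = 5 − 5 = +0.
A drops by 1 with Z unchanged — a neutron was emitted.

neutron emission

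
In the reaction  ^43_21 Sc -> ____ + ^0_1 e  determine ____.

Conserve mass number: 43 = A + 0, so A = 43.
Conserve atomic number: 21 = Z + 1, so Z = 20.
Z = 20 is calcium, so the species is ^43_20 Ca.

Ca-43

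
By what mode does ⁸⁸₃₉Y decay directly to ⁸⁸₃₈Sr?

ΔA = 88 − 88 = 0; ΔZ = 38 − 39 = -1.
A is unchanged and Z drops by 1 — a proton has become a neutron (β⁺ emission or electron capture).

beta-plus decay or electron capture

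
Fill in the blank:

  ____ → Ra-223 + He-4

Th-227

Conserve mass number: A = 223 + 4, so A = 227.
Conserve atomic number: Z = 88 + 2, so Z = 90.
Z = 90 is thorium, so the species is Th-227.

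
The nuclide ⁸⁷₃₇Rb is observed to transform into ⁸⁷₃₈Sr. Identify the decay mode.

ΔA = 87 − 87 = 0; ΔZ = 38 − 37 = +1.
A is unchanged and Z rises by 1 — a neutron has become a proton (β⁻ decay).

beta-minus decay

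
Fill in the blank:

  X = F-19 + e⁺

Conserve mass number: A = 19 + 0, so A = 19.
Conserve atomic number: Z = 9 + 1, so Z = 10.
Z = 10 is neon, so the species is Ne-19.

Ne-19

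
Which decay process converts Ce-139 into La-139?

beta-plus decay or electron capture

ΔA = 139 − 139 = 0; ΔZ = 57 − 58 = -1.
A is unchanged and Z drops by 1 — a proton has become a neutron (β⁺ emission or electron capture).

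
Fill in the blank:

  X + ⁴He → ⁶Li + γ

deuteron

Conserve mass number: A + 4 = 6 + 0, so A = 2.
Conserve atomic number: Z + 2 = 3 + 0, so Z = 1.
A = 2 and Z = 1 is ²H — a deuteron.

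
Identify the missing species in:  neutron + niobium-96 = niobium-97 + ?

Conserve mass number: 1 + 96 = 97 + A, so A = 0.
Conserve atomic number: 0 + 41 = 41 + Z, so Z = 0.
A = 0 and Z = 0 is γ — a gamma ray.

gamma ray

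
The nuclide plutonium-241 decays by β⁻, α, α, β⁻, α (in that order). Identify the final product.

Th-229

Start: (A, Z) = (241, 94).
After β⁻: (241, 95).
After α: (237, 93).
After α: (233, 91).
After β⁻: (233, 92).
After α: (229, 90).
Z = 90 is thorium.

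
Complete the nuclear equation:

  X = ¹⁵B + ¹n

Conserve mass number: A = 15 + 1, so A = 16.
Conserve atomic number: Z = 5 + 0, so Z = 5.
Z = 5 is boron, so the species is ¹⁶B.

B-16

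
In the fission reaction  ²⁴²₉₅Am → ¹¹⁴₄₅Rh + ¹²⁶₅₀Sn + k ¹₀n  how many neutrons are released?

2

Conserve mass number: 242 = 114 + 126 + k, so k = 242 − 240 = 2.
Check atomic number: 95 = 45 + 50 + 0 = 95. ✓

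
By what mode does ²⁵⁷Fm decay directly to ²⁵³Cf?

ΔA = 253 − 257 = -4; ΔZ = 98 − 100 = -2.
A drops by 4 and Z drops by 2 — the signature of alpha emission.

alpha decay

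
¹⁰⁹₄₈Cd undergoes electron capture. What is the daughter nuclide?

Electron capture: mass number changes by +0, atomic number by -1.
A: 109 = 109; Z: 48 − 1 = 47.
Z = 47 is silver, so the daughter is ¹⁰⁹₄₇Ag.

Ag-109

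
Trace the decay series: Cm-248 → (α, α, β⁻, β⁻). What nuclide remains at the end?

Start: (A, Z) = (248, 96).
After α: (244, 94).
After α: (240, 92).
After β⁻: (240, 93).
After β⁻: (240, 94).
Z = 94 is plutonium.

Pu-240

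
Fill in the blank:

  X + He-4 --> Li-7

Conserve mass number: A + 4 = 7, so A = 3.
Conserve atomic number: Z + 2 = 3, so Z = 1.
A = 3 and Z = 1 is H-3 — a triton.

triton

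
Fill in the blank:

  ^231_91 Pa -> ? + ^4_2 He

Conserve mass number: 231 = A + 4, so A = 227.
Conserve atomic number: 91 = Z + 2, so Z = 89.
Z = 89 is actinium, so the species is ^227_89 Ac.

Ac-227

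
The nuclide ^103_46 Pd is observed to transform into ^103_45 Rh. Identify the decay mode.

ΔA = 103 − 103 = 0; ΔZ = 45 − 46 = -1.
A is unchanged and Z drops by 1 — a proton has become a neutron (β⁺ emission or electron capture).

beta-plus decay or electron capture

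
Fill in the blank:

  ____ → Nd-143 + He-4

Conserve mass number: A = 143 + 4, so A = 147.
Conserve atomic number: Z = 60 + 2, so Z = 62.
Z = 62 is samarium, so the species is Sm-147.

Sm-147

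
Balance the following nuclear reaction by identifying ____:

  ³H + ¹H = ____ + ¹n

He-3

Conserve mass number: 3 + 1 = A + 1, so A = 3.
Conserve atomic number: 1 + 1 = Z + 0, so Z = 2.
Z = 2 is helium, so the species is ³He.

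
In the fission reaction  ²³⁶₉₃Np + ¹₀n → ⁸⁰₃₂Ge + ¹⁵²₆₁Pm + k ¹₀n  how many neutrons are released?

Conserve mass number: 237 = 80 + 152 + k, so k = 237 − 232 = 5.
Check atomic number: 93 = 32 + 61 + 0 = 93. ✓

5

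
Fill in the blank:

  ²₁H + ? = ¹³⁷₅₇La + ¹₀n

Ba-136

Conserve mass number: 2 + A = 137 + 1, so A = 136.
Conserve atomic number: 1 + Z = 57 + 0, so Z = 56.
Z = 56 is barium, so the species is ¹³⁶₅₆Ba.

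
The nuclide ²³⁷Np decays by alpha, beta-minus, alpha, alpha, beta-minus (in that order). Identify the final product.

Start: (A, Z) = (237, 93).
After α: (233, 91).
After β⁻: (233, 92).
After α: (229, 90).
After α: (225, 88).
After β⁻: (225, 89).
Z = 89 is actinium.

Ac-225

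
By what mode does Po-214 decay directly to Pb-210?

ΔA = 210 − 214 = -4; ΔZ = 82 − 84 = -2.
A drops by 4 and Z drops by 2 — the signature of alpha emission.

alpha decay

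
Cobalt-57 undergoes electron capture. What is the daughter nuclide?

Fe-57

Electron capture: mass number changes by +0, atomic number by -1.
A: 57 = 57; Z: 27 − 1 = 26.
Z = 26 is iron, so the daughter is iron-57.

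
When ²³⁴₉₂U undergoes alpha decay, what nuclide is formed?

Alpha decay: mass number changes by -4, atomic number by -2.
A: 234 − 4 = 230; Z: 92 − 2 = 90.
Z = 90 is thorium, so the daughter is ²³⁰₉₀Th.

Th-230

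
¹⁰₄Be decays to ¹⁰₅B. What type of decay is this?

beta-minus decay

ΔA = 10 − 10 = 0; ΔZ = 5 − 4 = +1.
A is unchanged and Z rises by 1 — a neutron has become a proton (β⁻ decay).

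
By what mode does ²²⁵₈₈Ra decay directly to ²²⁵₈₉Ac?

ΔA = 225 − 225 = 0; ΔZ = 89 − 88 = +1.
A is unchanged and Z rises by 1 — a neutron has become a proton (β⁻ decay).

beta-minus decay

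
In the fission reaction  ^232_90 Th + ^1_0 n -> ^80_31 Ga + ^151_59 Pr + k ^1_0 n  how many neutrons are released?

Conserve mass number: 233 = 80 + 151 + k, so k = 233 − 231 = 2.
Check atomic number: 90 = 31 + 59 + 0 = 90. ✓

2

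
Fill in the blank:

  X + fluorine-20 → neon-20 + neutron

Conserve mass number: A + 20 = 20 + 1, so A = 1.
Conserve atomic number: Z + 9 = 10 + 0, so Z = 1.
A = 1 and Z = 1 is hydrogen-1 — a proton.

proton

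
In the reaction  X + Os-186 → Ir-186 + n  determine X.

Conserve mass number: A + 186 = 186 + 1, so A = 1.
Conserve atomic number: Z + 76 = 77 + 0, so Z = 1.
A = 1 and Z = 1 is H-1 — a proton.

proton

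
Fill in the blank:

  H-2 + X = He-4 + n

triton

Conserve mass number: 2 + A = 4 + 1, so A = 3.
Conserve atomic number: 1 + Z = 2 + 0, so Z = 1.
A = 3 and Z = 1 is H-3 — a triton.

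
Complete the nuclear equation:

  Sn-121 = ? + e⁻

Conserve mass number: 121 = A + 0, so A = 121.
Conserve atomic number: 50 = Z − 1, so Z = 51.
Z = 51 is antimony, so the species is Sb-121.

Sb-121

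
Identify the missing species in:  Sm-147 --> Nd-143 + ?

alpha particle

Conserve mass number: 147 = 143 + A, so A = 4.
Conserve atomic number: 62 = 60 + Z, so Z = 2.
A = 4 and Z = 2 is He-4 — an alpha particle.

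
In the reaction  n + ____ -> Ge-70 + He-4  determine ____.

Conserve mass number: 1 + A = 70 + 4, so A = 73.
Conserve atomic number: 0 + Z = 32 + 2, so Z = 34.
Z = 34 is selenium, so the species is Se-73.

Se-73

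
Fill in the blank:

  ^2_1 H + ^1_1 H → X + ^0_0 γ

He-3

Conserve mass number: 2 + 1 = A + 0, so A = 3.
Conserve atomic number: 1 + 1 = Z + 0, so Z = 2.
Z = 2 is helium, so the species is ^3_2 He.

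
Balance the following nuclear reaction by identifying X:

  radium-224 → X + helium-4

Conserve mass number: 224 = A + 4, so A = 220.
Conserve atomic number: 88 = Z + 2, so Z = 86.
Z = 86 is radon, so the species is radon-220.

Rn-220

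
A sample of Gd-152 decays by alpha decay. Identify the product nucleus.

Alpha decay: mass number changes by -4, atomic number by -2.
A: 152 − 4 = 148; Z: 64 − 2 = 62.
Z = 62 is samarium, so the daughter is Sm-148.

Sm-148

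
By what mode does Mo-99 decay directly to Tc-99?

ΔA = 99 − 99 = 0; ΔZ = 43 − 42 = +1.
A is unchanged and Z rises by 1 — a neutron has become a proton (β⁻ decay).

beta-minus decay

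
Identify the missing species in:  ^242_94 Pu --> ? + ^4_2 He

Conserve mass number: 242 = A + 4, so A = 238.
Conserve atomic number: 94 = Z + 2, so Z = 92.
Z = 92 is uranium, so the species is ^238_92 U.

U-238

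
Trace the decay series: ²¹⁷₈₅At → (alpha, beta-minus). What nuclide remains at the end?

Po-213

Start: (A, Z) = (217, 85).
After α: (213, 83).
After β⁻: (213, 84).
Z = 84 is polonium.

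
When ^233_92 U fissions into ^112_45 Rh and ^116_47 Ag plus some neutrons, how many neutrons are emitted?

Conserve mass number: 233 = 112 + 116 + k, so k = 233 − 228 = 5.
Check atomic number: 92 = 45 + 47 + 0 = 92. ✓

5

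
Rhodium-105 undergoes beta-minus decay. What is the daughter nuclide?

Pd-105

Beta-minus decay: mass number changes by +0, atomic number by +1.
A: 105 = 105; Z: 45 + 1 = 46.
Z = 46 is palladium, so the daughter is palladium-105.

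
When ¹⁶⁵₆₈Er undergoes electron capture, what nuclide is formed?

Electron capture: mass number changes by +0, atomic number by -1.
A: 165 = 165; Z: 68 − 1 = 67.
Z = 67 is holmium, so the daughter is ¹⁶⁵₆₇Ho.

Ho-165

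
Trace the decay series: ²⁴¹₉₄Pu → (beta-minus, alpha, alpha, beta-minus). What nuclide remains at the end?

Start: (A, Z) = (241, 94).
After β⁻: (241, 95).
After α: (237, 93).
After α: (233, 91).
After β⁻: (233, 92).
Z = 92 is uranium.

U-233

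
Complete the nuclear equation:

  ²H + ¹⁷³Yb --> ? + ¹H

Yb-174

Conserve mass number: 2 + 173 = A + 1, so A = 174.
Conserve atomic number: 1 + 70 = Z + 1, so Z = 70.
Z = 70 is ytterbium, so the species is ¹⁷⁴Yb.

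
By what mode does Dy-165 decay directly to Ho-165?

ΔA = 165 − 165 = 0; ΔZ = 67 − 66 = +1.
A is unchanged and Z rises by 1 — a neutron has become a proton (β⁻ decay).

beta-minus decay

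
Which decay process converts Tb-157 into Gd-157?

beta-plus decay or electron capture

ΔA = 157 − 157 = 0; ΔZ = 64 − 65 = -1.
A is unchanged and Z drops by 1 — a proton has become a neutron (β⁺ emission or electron capture).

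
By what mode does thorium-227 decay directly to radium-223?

ΔA = 223 − 227 = -4; ΔZ = 88 − 90 = -2.
A drops by 4 and Z drops by 2 — the signature of alpha emission.

alpha decay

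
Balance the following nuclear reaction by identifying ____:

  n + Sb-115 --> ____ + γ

Conserve mass number: 1 + 115 = A + 0, so A = 116.
Conserve atomic number: 0 + 51 = Z + 0, so Z = 51.
Z = 51 is antimony, so the species is Sb-116.

Sb-116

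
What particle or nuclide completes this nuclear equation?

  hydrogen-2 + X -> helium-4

deuteron

Conserve mass number: 2 + A = 4, so A = 2.
Conserve atomic number: 1 + Z = 2, so Z = 1.
A = 2 and Z = 1 is hydrogen-2 — a deuteron.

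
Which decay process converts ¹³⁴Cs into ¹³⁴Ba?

beta-minus decay

ΔA = 134 − 134 = 0; ΔZ = 56 − 55 = +1.
A is unchanged and Z rises by 1 — a neutron has become a proton (β⁻ decay).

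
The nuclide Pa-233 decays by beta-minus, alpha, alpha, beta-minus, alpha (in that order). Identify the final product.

Fr-221

Start: (A, Z) = (233, 91).
After β⁻: (233, 92).
After α: (229, 90).
After α: (225, 88).
After β⁻: (225, 89).
After α: (221, 87).
Z = 87 is francium.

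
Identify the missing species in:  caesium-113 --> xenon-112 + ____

Conserve mass number: 113 = 112 + A, so A = 1.
Conserve atomic number: 55 = 54 + Z, so Z = 1.
A = 1 and Z = 1 is hydrogen-1 — a proton.

proton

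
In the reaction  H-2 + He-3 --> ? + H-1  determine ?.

He-4

Conserve mass number: 2 + 3 = A + 1, so A = 4.
Conserve atomic number: 1 + 2 = Z + 1, so Z = 2.
A = 4 and Z = 2 is He-4 — an alpha particle.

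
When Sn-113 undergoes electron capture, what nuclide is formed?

Electron capture: mass number changes by +0, atomic number by -1.
A: 113 = 113; Z: 50 − 1 = 49.
Z = 49 is indium, so the daughter is In-113.

In-113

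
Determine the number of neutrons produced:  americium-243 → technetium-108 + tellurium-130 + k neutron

5

Conserve mass number: 243 = 108 + 130 + k, so k = 243 − 238 = 5.
Check atomic number: 95 = 43 + 52 + 0 = 95. ✓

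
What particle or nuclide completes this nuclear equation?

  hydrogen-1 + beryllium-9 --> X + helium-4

Li-6

Conserve mass number: 1 + 9 = A + 4, so A = 6.
Conserve atomic number: 1 + 4 = Z + 2, so Z = 3.
Z = 3 is lithium, so the species is lithium-6.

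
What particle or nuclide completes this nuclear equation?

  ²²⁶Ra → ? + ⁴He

Conserve mass number: 226 = A + 4, so A = 222.
Conserve atomic number: 88 = Z + 2, so Z = 86.
Z = 86 is radon, so the species is ²²²Rn.

Rn-222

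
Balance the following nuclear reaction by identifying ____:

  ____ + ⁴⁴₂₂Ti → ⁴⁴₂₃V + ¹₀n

Conserve mass number: A + 44 = 44 + 1, so A = 1.
Conserve atomic number: Z + 22 = 23 + 0, so Z = 1.
A = 1 and Z = 1 is ¹₁H — a proton.

proton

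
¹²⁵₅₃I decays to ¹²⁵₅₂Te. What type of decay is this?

ΔA = 125 − 125 = 0; ΔZ = 52 − 53 = -1.
A is unchanged and Z drops by 1 — a proton has become a neutron (β⁺ emission or electron capture).

beta-plus decay or electron capture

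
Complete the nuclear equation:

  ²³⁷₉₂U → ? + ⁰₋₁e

Conserve mass number: 237 = A + 0, so A = 237.
Conserve atomic number: 92 = Z − 1, so Z = 93.
Z = 93 is neptunium, so the species is ²³⁷₉₃Np.

Np-237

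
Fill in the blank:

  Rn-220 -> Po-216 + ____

Conserve mass number: 220 = 216 + A, so A = 4.
Conserve atomic number: 86 = 84 + Z, so Z = 2.
A = 4 and Z = 2 is He-4 — an alpha particle.

alpha particle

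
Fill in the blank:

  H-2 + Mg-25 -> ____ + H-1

Mg-26

Conserve mass number: 2 + 25 = A + 1, so A = 26.
Conserve atomic number: 1 + 12 = Z + 1, so Z = 12.
Z = 12 is magnesium, so the species is Mg-26.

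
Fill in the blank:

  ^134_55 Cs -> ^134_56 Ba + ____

beta-minus particle

Conserve mass number: 134 = 134 + A, so A = 0.
Conserve atomic number: 55 = 56 + Z, so Z = -1.
A = 0 and Z = -1 is ^0_-1 e — a beta-minus particle.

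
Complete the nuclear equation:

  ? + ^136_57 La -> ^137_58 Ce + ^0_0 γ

Conserve mass number: A + 136 = 137 + 0, so A = 1.
Conserve atomic number: Z + 57 = 58 + 0, so Z = 1.
A = 1 and Z = 1 is ^1_1 H — a proton.

proton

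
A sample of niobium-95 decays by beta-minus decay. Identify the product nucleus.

Beta-minus decay: mass number changes by +0, atomic number by +1.
A: 95 = 95; Z: 41 + 1 = 42.
Z = 42 is molybdenum, so the daughter is molybdenum-95.

Mo-95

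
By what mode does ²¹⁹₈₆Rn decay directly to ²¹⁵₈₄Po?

ΔA = 215 − 219 = -4; ΔZ = 84 − 86 = -2.
A drops by 4 and Z drops by 2 — the signature of alpha emission.

alpha decay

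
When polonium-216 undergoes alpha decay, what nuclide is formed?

Pb-212

Alpha decay: mass number changes by -4, atomic number by -2.
A: 216 − 4 = 212; Z: 84 − 2 = 82.
Z = 82 is lead, so the daughter is lead-212.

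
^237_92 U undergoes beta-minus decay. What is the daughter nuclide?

Beta-minus decay: mass number changes by +0, atomic number by +1.
A: 237 = 237; Z: 92 + 1 = 93.
Z = 93 is neptunium, so the daughter is ^237_93 Np.

Np-237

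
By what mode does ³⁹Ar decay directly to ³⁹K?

beta-minus decay

ΔA = 39 − 39 = 0; ΔZ = 19 − 18 = +1.
A is unchanged and Z rises by 1 — a neutron has become a proton (β⁻ decay).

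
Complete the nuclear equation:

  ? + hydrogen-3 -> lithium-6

He-3

Conserve mass number: A + 3 = 6, so A = 3.
Conserve atomic number: Z + 1 = 3, so Z = 2.
Z = 2 is helium, so the species is helium-3.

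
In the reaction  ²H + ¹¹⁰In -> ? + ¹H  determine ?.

In-111

Conserve mass number: 2 + 110 = A + 1, so A = 111.
Conserve atomic number: 1 + 49 = Z + 1, so Z = 49.
Z = 49 is indium, so the species is ¹¹¹In.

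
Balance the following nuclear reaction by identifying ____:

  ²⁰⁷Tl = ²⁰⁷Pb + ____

beta-minus particle

Conserve mass number: 207 = 207 + A, so A = 0.
Conserve atomic number: 81 = 82 + Z, so Z = -1.
A = 0 and Z = -1 is e⁻ — a beta-minus particle.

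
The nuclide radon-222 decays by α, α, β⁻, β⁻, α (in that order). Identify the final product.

Pb-210

Start: (A, Z) = (222, 86).
After α: (218, 84).
After α: (214, 82).
After β⁻: (214, 83).
After β⁻: (214, 84).
After α: (210, 82).
Z = 82 is lead.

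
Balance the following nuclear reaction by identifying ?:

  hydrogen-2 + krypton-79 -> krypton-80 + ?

proton

Conserve mass number: 2 + 79 = 80 + A, so A = 1.
Conserve atomic number: 1 + 36 = 36 + Z, so Z = 1.
A = 1 and Z = 1 is hydrogen-1 — a proton.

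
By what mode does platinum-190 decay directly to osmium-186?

alpha decay

ΔA = 186 − 190 = -4; ΔZ = 76 − 78 = -2.
A drops by 4 and Z drops by 2 — the signature of alpha emission.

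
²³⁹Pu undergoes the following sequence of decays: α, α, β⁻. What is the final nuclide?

Pa-231

Start: (A, Z) = (239, 94).
After α: (235, 92).
After α: (231, 90).
After β⁻: (231, 91).
Z = 91 is protactinium.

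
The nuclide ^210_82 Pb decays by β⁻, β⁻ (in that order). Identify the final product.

Start: (A, Z) = (210, 82).
After β⁻: (210, 83).
After β⁻: (210, 84).
Z = 84 is polonium.

Po-210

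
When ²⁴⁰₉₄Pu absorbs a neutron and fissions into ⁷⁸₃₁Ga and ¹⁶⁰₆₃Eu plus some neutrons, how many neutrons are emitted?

Conserve mass number: 241 = 78 + 160 + k, so k = 241 − 238 = 3.
Check atomic number: 94 = 31 + 63 + 0 = 94. ✓

3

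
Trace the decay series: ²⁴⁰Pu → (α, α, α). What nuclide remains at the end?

Ra-228

Start: (A, Z) = (240, 94).
After α: (236, 92).
After α: (232, 90).
After α: (228, 88).
Z = 88 is radium.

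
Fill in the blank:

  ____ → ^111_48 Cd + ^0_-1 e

Conserve mass number: A = 111 + 0, so A = 111.
Conserve atomic number: Z = 48 − 1, so Z = 47.
Z = 47 is silver, so the species is ^111_47 Ag.

Ag-111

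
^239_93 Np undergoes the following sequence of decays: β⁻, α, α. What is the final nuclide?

Th-231

Start: (A, Z) = (239, 93).
After β⁻: (239, 94).
After α: (235, 92).
After α: (231, 90).
Z = 90 is thorium.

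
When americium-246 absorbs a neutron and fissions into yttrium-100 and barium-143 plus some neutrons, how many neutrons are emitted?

Conserve mass number: 247 = 100 + 143 + k, so k = 247 − 243 = 4.
Check atomic number: 95 = 39 + 56 + 0 = 95. ✓

4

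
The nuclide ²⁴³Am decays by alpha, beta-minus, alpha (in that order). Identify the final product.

Start: (A, Z) = (243, 95).
After α: (239, 93).
After β⁻: (239, 94).
After α: (235, 92).
Z = 92 is uranium.

U-235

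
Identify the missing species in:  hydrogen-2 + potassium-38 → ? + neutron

Conserve mass number: 2 + 38 = A + 1, so A = 39.
Conserve atomic number: 1 + 19 = Z + 0, so Z = 20.
Z = 20 is calcium, so the species is calcium-39.

Ca-39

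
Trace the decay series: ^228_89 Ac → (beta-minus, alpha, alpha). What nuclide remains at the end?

Rn-220

Start: (A, Z) = (228, 89).
After β⁻: (228, 90).
After α: (224, 88).
After α: (220, 86).
Z = 86 is radon.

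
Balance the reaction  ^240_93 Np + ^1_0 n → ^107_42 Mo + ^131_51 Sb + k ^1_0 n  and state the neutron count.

3

Conserve mass number: 241 = 107 + 131 + k, so k = 241 − 238 = 3.
Check atomic number: 93 = 42 + 51 + 0 = 93. ✓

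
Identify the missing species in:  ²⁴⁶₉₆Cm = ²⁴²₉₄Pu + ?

alpha particle

Conserve mass number: 246 = 242 + A, so A = 4.
Conserve atomic number: 96 = 94 + Z, so Z = 2.
A = 4 and Z = 2 is ⁴₂He — an alpha particle.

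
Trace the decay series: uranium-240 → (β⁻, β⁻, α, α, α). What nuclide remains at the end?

Ra-228

Start: (A, Z) = (240, 92).
After β⁻: (240, 93).
After β⁻: (240, 94).
After α: (236, 92).
After α: (232, 90).
After α: (228, 88).
Z = 88 is radium.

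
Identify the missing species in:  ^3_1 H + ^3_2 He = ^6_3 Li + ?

Conserve mass number: 3 + 3 = 6 + A, so A = 0.
Conserve atomic number: 1 + 2 = 3 + Z, so Z = 0.
A = 0 and Z = 0 is ^0_0 γ — a gamma ray.

gamma ray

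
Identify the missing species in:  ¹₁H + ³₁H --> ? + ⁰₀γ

Conserve mass number: 1 + 3 = A + 0, so A = 4.
Conserve atomic number: 1 + 1 = Z + 0, so Z = 2.
A = 4 and Z = 2 is ⁴₂He — an alpha particle.

He-4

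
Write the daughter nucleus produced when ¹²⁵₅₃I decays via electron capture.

Electron capture: mass number changes by +0, atomic number by -1.
A: 125 = 125; Z: 53 − 1 = 52.
Z = 52 is tellurium, so the daughter is ¹²⁵₅₂Te.

Te-125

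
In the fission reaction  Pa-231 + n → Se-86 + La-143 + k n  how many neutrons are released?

3

Conserve mass number: 232 = 86 + 143 + k, so k = 232 − 229 = 3.
Check atomic number: 91 = 34 + 57 + 0 = 91. ✓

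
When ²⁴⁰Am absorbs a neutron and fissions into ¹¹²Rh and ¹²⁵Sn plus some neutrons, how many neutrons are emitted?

4

Conserve mass number: 241 = 112 + 125 + k, so k = 241 − 237 = 4.
Check atomic number: 95 = 45 + 50 + 0 = 95. ✓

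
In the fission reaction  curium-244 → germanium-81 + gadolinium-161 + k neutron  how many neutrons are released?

Conserve mass number: 244 = 81 + 161 + k, so k = 244 − 242 = 2.
Check atomic number: 96 = 32 + 64 + 0 = 96. ✓

2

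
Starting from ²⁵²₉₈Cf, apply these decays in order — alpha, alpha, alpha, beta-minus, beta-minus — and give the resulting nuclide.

Start: (A, Z) = (252, 98).
After α: (248, 96).
After α: (244, 94).
After α: (240, 92).
After β⁻: (240, 93).
After β⁻: (240, 94).
Z = 94 is plutonium.

Pu-240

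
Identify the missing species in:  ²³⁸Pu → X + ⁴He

U-234

Conserve mass number: 238 = A + 4, so A = 234.
Conserve atomic number: 94 = Z + 2, so Z = 92.
Z = 92 is uranium, so the species is ²³⁴U.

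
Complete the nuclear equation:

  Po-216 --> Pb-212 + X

Conserve mass number: 216 = 212 + A, so A = 4.
Conserve atomic number: 84 = 82 + Z, so Z = 2.
A = 4 and Z = 2 is He-4 — an alpha particle.

alpha particle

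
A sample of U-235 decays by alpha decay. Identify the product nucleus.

Th-231

Alpha decay: mass number changes by -4, atomic number by -2.
A: 235 − 4 = 231; Z: 92 − 2 = 90.
Z = 90 is thorium, so the daughter is Th-231.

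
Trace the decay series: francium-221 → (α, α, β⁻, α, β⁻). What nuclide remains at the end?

Start: (A, Z) = (221, 87).
After α: (217, 85).
After α: (213, 83).
After β⁻: (213, 84).
After α: (209, 82).
After β⁻: (209, 83).
Z = 83 is bismuth.

Bi-209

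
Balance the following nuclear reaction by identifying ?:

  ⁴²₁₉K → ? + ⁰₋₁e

Conserve mass number: 42 = A + 0, so A = 42.
Conserve atomic number: 19 = Z − 1, so Z = 20.
Z = 20 is calcium, so the species is ⁴²₂₀Ca.

Ca-42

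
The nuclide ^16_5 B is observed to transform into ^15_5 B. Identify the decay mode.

ΔA = 15 − 16 = -1; ΔZ = 5 − 5 = +0.
A drops by 1 with Z unchanged — a neutron was emitted.

neutron emission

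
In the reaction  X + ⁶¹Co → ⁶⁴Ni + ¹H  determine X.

alpha particle

Conserve mass number: A + 61 = 64 + 1, so A = 4.
Conserve atomic number: Z + 27 = 28 + 1, so Z = 2.
A = 4 and Z = 2 is ⁴He — an alpha particle.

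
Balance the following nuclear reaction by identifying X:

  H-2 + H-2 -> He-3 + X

Conserve mass number: 2 + 2 = 3 + A, so A = 1.
Conserve atomic number: 1 + 1 = 2 + Z, so Z = 0.
A = 1 and Z = 0 is n — a neutron.

neutron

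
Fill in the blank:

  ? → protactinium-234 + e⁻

Conserve mass number: A = 234 + 0, so A = 234.
Conserve atomic number: Z = 91 − 1, so Z = 90.
Z = 90 is thorium, so the species is thorium-234.

Th-234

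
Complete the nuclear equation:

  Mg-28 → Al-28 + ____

beta-minus particle

Conserve mass number: 28 = 28 + A, so A = 0.
Conserve atomic number: 12 = 13 + Z, so Z = -1.
A = 0 and Z = -1 is e⁻ — a beta-minus particle.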